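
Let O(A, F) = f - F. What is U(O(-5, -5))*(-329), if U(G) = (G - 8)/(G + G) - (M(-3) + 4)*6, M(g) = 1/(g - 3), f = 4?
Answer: 135877/18 ≈ 7548.7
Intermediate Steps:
O(A, F) = 4 - F
M(g) = 1/(-3 + g)
U(G) = -23 + (-8 + G)/(2*G) (U(G) = (G - 8)/(G + G) - (1/(-3 - 3) + 4)*6 = (-8 + G)/((2*G)) - (1/(-6) + 4)*6 = (-8 + G)*(1/(2*G)) - (-⅙ + 4)*6 = (-8 + G)/(2*G) - 23*6/6 = (-8 + G)/(2*G) - 1*23 = (-8 + G)/(2*G) - 23 = -23 + (-8 + G)/(2*G))
U(O(-5, -5))*(-329) = (-45/2 - 4/(4 - 1*(-5)))*(-329) = (-45/2 - 4/(4 + 5))*(-329) = (-45/2 - 4/9)*(-329) = -413/18*(-329) = 135877/18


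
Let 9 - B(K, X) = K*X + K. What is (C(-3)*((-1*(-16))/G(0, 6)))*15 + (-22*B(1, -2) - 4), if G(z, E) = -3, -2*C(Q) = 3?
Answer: -104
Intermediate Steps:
C(Q) = -3/2 (C(Q) = -1/2*3 = -3/2)
B(K, X) = 9 - K - K*X (B(K, X) = 9 - (K*X + K) = 9 - (K + K*X) = 9 + (-K - K*X) = 9 - K - K*X)
(C(-3)*((-1*(-16))/G(0, 6)))*15 + (-22*B(1, -2) - 4) = -3*(-1*(-16))/(2*(-3))*15 + (-22*(9 - 1*1 - 1*1*(-2)) - 4) = -24*(-1)/3*15 + (-22*(9 - 1 + 2) - 4) = -3/2*(-16/3)*15 + (-22*10 - 4) = 8*15 + (-220 - 4) = 120 - 224 = -104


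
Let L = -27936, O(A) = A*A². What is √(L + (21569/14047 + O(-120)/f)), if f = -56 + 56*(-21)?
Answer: I*√256525804473169/98329 ≈ 162.89*I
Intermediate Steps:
O(A) = A³
f = -1232 (f = -56 - 1176 = -1232)
√(L + (21569/14047 + O(-120)/f)) = √(-27936 + (21569/14047 + (-120)³/(-1232))) = √(-27936 + (21569*(1/14047) - 1728000*(-1/1232))) = √(-27936 + (21569/14047 + 108000/77)) = √(-27936 + 138066983/98329) = √(-2608851961/98329) = I*√256525804473169/98329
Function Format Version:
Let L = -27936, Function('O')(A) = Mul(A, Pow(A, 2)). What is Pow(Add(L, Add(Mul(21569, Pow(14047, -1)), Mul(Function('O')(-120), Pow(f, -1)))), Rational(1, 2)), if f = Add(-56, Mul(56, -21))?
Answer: Mul(Rational(1, 98329), I, Pow(256525804473169, Rational(1, 2))) ≈ Mul(162.89, I)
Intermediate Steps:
Function('O')(A) = Pow(A, 3)
f = -1232 (f = Add(-56, -1176) = -1232)
Pow(Add(L, Add(Mul(21569, Pow(14047, -1)), Mul(Function('O')(-120), Pow(f, -1)))), Rational(1, 2)) = Pow(Add(-27936, Add(Mul(21569, Pow(14047, -1)), Mul(Pow(-120, 3), Pow(-1232, -1)))), Rational(1, 2)) = Pow(Add(-27936, Add(Mul(21569, Rational(1, 14047)), Mul(-1728000, Rational(-1, 1232)))), Rational(1, 2)) = Pow(Add(-27936, Add(Rational(21569, 14047), Rational(108000, 77))), Rational(1, 2)) = Pow(Add(-27936, Rational(138066983, 98329)), Rational(1, 2)) = Pow(Rational(-2608851961, 98329), Rational(1, 2)) = Mul(Rational(1, 98329), I, Pow(256525804473169, Rational(1, 2)))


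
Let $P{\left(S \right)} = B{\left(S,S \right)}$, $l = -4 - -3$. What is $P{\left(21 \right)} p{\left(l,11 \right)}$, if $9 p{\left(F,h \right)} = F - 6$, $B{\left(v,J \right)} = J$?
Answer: $- \frac{49}{3} \approx -16.333$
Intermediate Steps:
$l = -1$ ($l = -4 + 3 = -1$)
$p{\left(F,h \right)} = - \frac{2}{3} + \frac{F}{9}$ ($p{\left(F,h \right)} = \frac{F - 6}{9} = \frac{-6 + F}{9} = - \frac{2}{3} + \frac{F}{9}$)
$P{\left(S \right)} = S$
$P{\left(21 \right)} p{\left(l,11 \right)} = 21 \left(- \frac{2}{3} + \frac{1}{9} \left(-1\right)\right) = 21 \left(- \frac{2}{3} - \frac{1}{9}\right) = 21 \left(- \frac{7}{9}\right) = - \frac{49}{3}$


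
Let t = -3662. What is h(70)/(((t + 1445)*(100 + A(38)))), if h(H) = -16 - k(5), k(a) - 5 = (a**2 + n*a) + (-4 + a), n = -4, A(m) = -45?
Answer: 9/40645 ≈ 0.00022143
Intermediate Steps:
k(a) = 1 + a**2 - 3*a (k(a) = 5 + ((a**2 - 4*a) + (-4 + a)) = 5 + (-4 + a**2 - 3*a) = 1 + a**2 - 3*a)
h(H) = -27 (h(H) = -16 - (1 + 5**2 - 3*5) = -16 - (1 + 25 - 15) = -16 - 1*11 = -16 - 11 = -27)
h(70)/(((t + 1445)*(100 + A(38)))) = -27*1/((-3662 + 1445)*(100 - 45)) = -27/((-2217*55)) = -27/(-121935) = -27*(-1/121935) = 9/40645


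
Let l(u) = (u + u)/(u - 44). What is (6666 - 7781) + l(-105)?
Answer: -165925/149 ≈ -1113.6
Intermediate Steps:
l(u) = 2*u/(-44 + u) (l(u) = (2*u)/(-44 + u) = 2*u/(-44 + u))
(6666 - 7781) + l(-105) = (6666 - 7781) + 2*(-105)/(-44 - 105) = -1115 + 2*(-105)/(-149) = -1115 + 2*(-105)*(-1/149) = -1115 + 210/149 = -165925/149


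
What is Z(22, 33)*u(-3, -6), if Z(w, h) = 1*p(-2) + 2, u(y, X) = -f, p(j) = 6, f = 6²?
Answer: -288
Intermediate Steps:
f = 36
u(y, X) = -36 (u(y, X) = -1*36 = -36)
Z(w, h) = 8 (Z(w, h) = 1*6 + 2 = 6 + 2 = 8)
Z(22, 33)*u(-3, -6) = 8*(-36) = -288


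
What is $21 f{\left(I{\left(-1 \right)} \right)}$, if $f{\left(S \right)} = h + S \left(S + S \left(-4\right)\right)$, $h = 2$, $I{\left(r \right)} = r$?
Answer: $-21$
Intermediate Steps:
$f{\left(S \right)} = 2 - 3 S^{2}$ ($f{\left(S \right)} = 2 + S \left(S + S \left(-4\right)\right) = 2 + S \left(S - 4 S\right) = 2 + S \left(- 3 S\right) = 2 - 3 S^{2}$)
$21 f{\left(I{\left(-1 \right)} \right)} = 21 \left(2 - 3 \left(-1\right)^{2}\right) = 21 \left(2 - 3\right) = 21 \left(-1\right) = -21$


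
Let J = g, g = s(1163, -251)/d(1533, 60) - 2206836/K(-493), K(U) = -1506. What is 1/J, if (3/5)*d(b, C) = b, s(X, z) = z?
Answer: 641305/939681329 ≈ 0.00068247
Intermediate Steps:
d(b, C) = 5*b/3
g = 939681329/641305 (g = -251/((5/3)*1533) - 2206836/(-1506) = -251/2555 - 2206836*(-1/1506) = -251*1/2555 + 367806/251 = -251/2555 + 367806/251 = 939681329/641305 ≈ 1465.3)
J = 939681329/641305 ≈ 1465.3
1/J = 1/(939681329/641305) = 641305/939681329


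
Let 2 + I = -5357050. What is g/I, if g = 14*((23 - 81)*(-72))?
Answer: -1624/148807 ≈ -0.010913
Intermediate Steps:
I = -5357052 (I = -2 - 5357050 = -5357052)
g = 58464 (g = 14*(-58*(-72)) = 14*4176 = 58464)
g/I = 58464/(-5357052) = 58464*(-1/5357052) = -1624/148807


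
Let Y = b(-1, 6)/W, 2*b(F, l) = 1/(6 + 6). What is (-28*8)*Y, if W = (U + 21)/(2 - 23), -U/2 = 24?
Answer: -196/27 ≈ -7.2593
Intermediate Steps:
U = -48 (U = -2*24 = -48)
b(F, l) = 1/24 (b(F, l) = 1/(2*(6 + 6)) = (½)/12 = (½)*(1/12) = 1/24)
W = 9/7 (W = (-48 + 21)/(2 - 23) = -27/(-21) = -27*(-1/21) = 9/7 ≈ 1.2857)
Y = 7/216 (Y = 1/(24*(9/7)) = (1/24)*(7/9) = 7/216 ≈ 0.032407)
(-28*8)*Y = -28*8*(7/216) = -224*7/216 = -196/27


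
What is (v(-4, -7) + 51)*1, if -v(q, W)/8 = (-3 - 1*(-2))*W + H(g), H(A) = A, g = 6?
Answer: -53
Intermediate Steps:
v(q, W) = -48 + 8*W (v(q, W) = -8*((-3 - 1*(-2))*W + 6) = -8*((-3 + 2)*W + 6) = -8*(-W + 6) = -8*(6 - W) = -48 + 8*W)
(v(-4, -7) + 51)*1 = ((-48 + 8*(-7)) + 51)*1 = ((-48 - 56) + 51)*1 = (-104 + 51)*1 = -53*1 = -53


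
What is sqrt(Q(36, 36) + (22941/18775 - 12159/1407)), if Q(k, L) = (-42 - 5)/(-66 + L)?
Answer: I*sqrt(13337297643846)/1509510 ≈ 2.4193*I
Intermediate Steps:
Q(k, L) = -47/(-66 + L)
sqrt(Q(36, 36) + (22941/18775 - 12159/1407)) = sqrt(-47/(-66 + 36) + (22941/18775 - 12159/1407)) = sqrt(-47/(-30) + (22941*(1/18775) - 12159*1/1407)) = sqrt(-47*(-1/30) + (22941/18775 - 579/67)) = sqrt(47/30 - 9333678/1257925) = sqrt(-44177573/7547550) = I*sqrt(13337297643846)/1509510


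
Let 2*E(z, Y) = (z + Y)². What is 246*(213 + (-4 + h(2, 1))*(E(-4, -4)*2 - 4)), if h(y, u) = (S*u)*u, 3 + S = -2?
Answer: -80442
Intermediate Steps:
S = -5 (S = -3 - 2 = -5)
h(y, u) = -5*u² (h(y, u) = (-5*u)*u = -5*u²)
E(z, Y) = (Y + z)²/2 (E(z, Y) = (z + Y)²/2 = (Y + z)²/2)
246*(213 + (-4 + h(2, 1))*(E(-4, -4)*2 - 4)) = 246*(213 + (-4 - 5*1²)*(((-4 - 4)²/2)*2 - 4)) = 246*(213 + (-4 - 5*1)*(((½)*(-8)²)*2 - 4)) = 246*(213 + (-4 - 5)*(((½)*64)*2 - 4)) = 246*(213 - 9*(32*2 - 4)) = 246*(213 - 9*(64 - 4)) = 246*(213 - 9*60) = 246*(213 - 540) = 246*(-327) = -80442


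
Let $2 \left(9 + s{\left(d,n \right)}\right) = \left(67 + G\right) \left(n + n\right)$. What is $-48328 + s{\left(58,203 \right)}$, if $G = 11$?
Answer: $-32503$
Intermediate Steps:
$s{\left(d,n \right)} = -9 + 78 n$ ($s{\left(d,n \right)} = -9 + \frac{\left(67 + 11\right) \left(n + n\right)}{2} = -9 + \frac{78 \cdot 2 n}{2} = -9 + \frac{156 n}{2} = -9 + 78 n$)
$-48328 + s{\left(58,203 \right)} = -48328 + \left(-9 + 78 \cdot 203\right) = -48328 + \left(-9 + 15834\right) = -48328 + 15825 = -32503$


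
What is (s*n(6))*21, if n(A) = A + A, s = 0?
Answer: 0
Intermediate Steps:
n(A) = 2*A
(s*n(6))*21 = (0*(2*6))*21 = (0*12)*21 = 0*21 = 0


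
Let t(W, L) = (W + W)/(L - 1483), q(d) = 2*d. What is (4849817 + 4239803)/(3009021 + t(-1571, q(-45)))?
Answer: 2859594452/946638635 ≈ 3.0208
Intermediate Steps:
t(W, L) = 2*W/(-1483 + L) (t(W, L) = (2*W)/(-1483 + L) = 2*W/(-1483 + L))
(4849817 + 4239803)/(3009021 + t(-1571, q(-45))) = (4849817 + 4239803)/(3009021 + 2*(-1571)/(-1483 + 2*(-45))) = 9089620/(3009021 + 2*(-1571)/(-1483 - 90)) = 9089620/(3009021 + 2*(-1571)/(-1573)) = 9089620/(3009021 + 2*(-1571)*(-1/1573)) = 9089620/(3009021 + 3142/1573) = 9089620/(4733193175/1573) = 9089620*(1573/4733193175) = 2859594452/946638635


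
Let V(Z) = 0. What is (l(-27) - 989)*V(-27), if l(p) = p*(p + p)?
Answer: 0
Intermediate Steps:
l(p) = 2*p**2 (l(p) = p*(2*p) = 2*p**2)
(l(-27) - 989)*V(-27) = (2*(-27)**2 - 989)*0 = (2*729 - 989)*0 = (1458 - 989)*0 = 469*0 = 0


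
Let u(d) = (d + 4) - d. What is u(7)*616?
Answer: 2464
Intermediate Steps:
u(d) = 4 (u(d) = (4 + d) - d = 4)
u(7)*616 = 4*616 = 2464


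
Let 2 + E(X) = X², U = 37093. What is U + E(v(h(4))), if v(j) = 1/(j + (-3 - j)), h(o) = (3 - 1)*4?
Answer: 333820/9 ≈ 37091.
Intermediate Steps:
h(o) = 8 (h(o) = 2*4 = 8)
v(j) = -⅓ (v(j) = 1/(-3) = -⅓)
E(X) = -2 + X²
U + E(v(h(4))) = 37093 + (-2 + (-⅓)²) = 37093 + (-2 + ⅑) = 37093 - 17/9 = 333820/9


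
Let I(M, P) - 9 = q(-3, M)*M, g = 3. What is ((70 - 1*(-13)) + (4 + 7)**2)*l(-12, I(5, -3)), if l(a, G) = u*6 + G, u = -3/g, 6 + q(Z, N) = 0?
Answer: -5508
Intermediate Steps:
q(Z, N) = -6 (q(Z, N) = -6 + 0 = -6)
u = -1 (u = -3/3 = -3*1/3 = -1)
I(M, P) = 9 - 6*M
l(a, G) = -6 + G (l(a, G) = -1*6 + G = -6 + G)
((70 - 1*(-13)) + (4 + 7)**2)*l(-12, I(5, -3)) = ((70 - 1*(-13)) + (4 + 7)**2)*(-6 + (9 - 6*5)) = ((70 + 13) + 11**2)*(-6 + (9 - 30)) = (83 + 121)*(-6 - 21) = 204*(-27) = -5508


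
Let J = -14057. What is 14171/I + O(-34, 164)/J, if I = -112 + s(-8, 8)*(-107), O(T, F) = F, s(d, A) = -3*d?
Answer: -199641267/37672760 ≈ -5.2994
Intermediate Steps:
I = -2680 (I = -112 - 3*(-8)*(-107) = -112 + 24*(-107) = -112 - 2568 = -2680)
14171/I + O(-34, 164)/J = 14171/(-2680) + 164/(-14057) = 14171*(-1/2680) + 164*(-1/14057) = -14171/2680 - 164/14057 = -199641267/37672760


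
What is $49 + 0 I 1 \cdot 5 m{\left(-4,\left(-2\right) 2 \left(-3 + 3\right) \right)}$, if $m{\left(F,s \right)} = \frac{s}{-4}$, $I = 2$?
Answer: $49$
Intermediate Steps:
$m{\left(F,s \right)} = - \frac{s}{4}$ ($m{\left(F,s \right)} = s \left(- \frac{1}{4}\right) = - \frac{s}{4}$)
$49 + 0 I 1 \cdot 5 m{\left(-4,\left(-2\right) 2 \left(-3 + 3\right) \right)} = 49 + 0 \cdot 2 \cdot 1 \cdot 5 \left(- \frac{\left(-2\right) 2 \left(-3 + 3\right)}{4}\right) = 49 + 0 \cdot 1 \cdot 5 \left(- \frac{\left(-4\right) 0}{4}\right) = 49 + 0 \cdot 5 \left(\left(- \frac{1}{4}\right) 0\right) = 49 + 0 \cdot 5 \cdot 0 = 49 + 0 \cdot 0 = 49 + 0 = 49$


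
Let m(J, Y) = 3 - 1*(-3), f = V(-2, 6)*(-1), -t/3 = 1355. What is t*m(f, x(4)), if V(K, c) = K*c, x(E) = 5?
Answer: -24390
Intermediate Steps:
t = -4065 (t = -3*1355 = -4065)
f = 12 (f = -2*6*(-1) = -12*(-1) = 12)
m(J, Y) = 6 (m(J, Y) = 3 + 3 = 6)
t*m(f, x(4)) = -4065*6 = -24390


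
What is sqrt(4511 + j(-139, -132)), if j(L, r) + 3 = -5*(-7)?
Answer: sqrt(4543) ≈ 67.402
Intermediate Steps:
j(L, r) = 32 (j(L, r) = -3 - 5*(-7) = -3 + 35 = 32)
sqrt(4511 + j(-139, -132)) = sqrt(4511 + 32) = sqrt(4543)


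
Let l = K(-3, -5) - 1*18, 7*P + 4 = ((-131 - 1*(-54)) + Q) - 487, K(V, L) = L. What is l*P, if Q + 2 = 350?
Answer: 5060/7 ≈ 722.86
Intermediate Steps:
Q = 348 (Q = -2 + 350 = 348)
P = -220/7 (P = -4/7 + (((-131 - 1*(-54)) + 348) - 487)/7 = -4/7 + (((-131 + 54) + 348) - 487)/7 = -4/7 + ((-77 + 348) - 487)/7 = -4/7 + (271 - 487)/7 = -4/7 + (1/7)*(-216) = -4/7 - 216/7 = -220/7 ≈ -31.429)
l = -23 (l = -5 - 1*18 = -5 - 18 = -23)
l*P = -23*(-220/7) = 5060/7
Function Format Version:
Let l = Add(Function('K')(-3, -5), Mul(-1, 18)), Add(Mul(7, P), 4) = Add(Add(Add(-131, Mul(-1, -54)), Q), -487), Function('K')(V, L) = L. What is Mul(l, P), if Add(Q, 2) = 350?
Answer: Rational(5060, 7) ≈ 722.86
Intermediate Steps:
Q = 348 (Q = Add(-2, 350) = 348)
P = Rational(-220, 7) (P = Add(Rational(-4, 7), Mul(Rational(1, 7), Add(Add(Add(-131, Mul(-1, -54)), 348), -487))) = Add(Rational(-4, 7), Mul(Rational(1, 7), Add(Add(Add(-131, 54), 348), -487))) = Add(Rational(-4, 7), Mul(Rational(1, 7), Add(Add(-77, 348), -487))) = Add(Rational(-4, 7), Mul(Rational(1, 7), Add(271, -487))) = Add(Rational(-4, 7), Mul(Rational(1, 7), -216)) = Add(Rational(-4, 7), Rational(-216, 7)) = Rational(-220, 7) ≈ -31.429)
l = -23 (l = Add(-5, Mul(-1, 18)) = Add(-5, -18) = -23)
Mul(l, P) = Mul(-23, Rational(-220, 7)) = Rational(5060, 7)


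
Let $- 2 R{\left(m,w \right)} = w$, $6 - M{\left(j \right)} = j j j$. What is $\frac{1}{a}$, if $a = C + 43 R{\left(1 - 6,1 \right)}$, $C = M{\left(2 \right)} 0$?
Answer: $- \frac{2}{43} \approx -0.046512$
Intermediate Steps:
$M{\left(j \right)} = 6 - j^{3}$ ($M{\left(j \right)} = 6 - j j j = 6 - j^{2} j = 6 - j^{3}$)
$R{\left(m,w \right)} = - \frac{w}{2}$
$C = 0$ ($C = \left(6 - 2^{3}\right) 0 = \left(6 - 8\right) 0 = \left(-2\right) 0 = 0$)
$a = - \frac{43}{2}$ ($a = 0 + 43 \left(\left(- \frac{1}{2}\right) 1\right) = 0 + 43 \left(- \frac{1}{2}\right) = 0 - \frac{43}{2} = - \frac{43}{2} \approx -21.5$)
$\frac{1}{a} = \frac{1}{- \frac{43}{2}} = - \frac{2}{43}$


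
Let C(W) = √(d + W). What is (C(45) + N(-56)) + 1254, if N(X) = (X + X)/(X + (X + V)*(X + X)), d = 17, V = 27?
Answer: 71476/57 + √62 ≈ 1261.8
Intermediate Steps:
C(W) = √(17 + W)
N(X) = 2*X/(X + 2*X*(27 + X)) (N(X) = (X + X)/(X + (X + 27)*(X + X)) = (2*X)/(X + (27 + X)*(2*X)) = (2*X)/(X + 2*X*(27 + X)) = 2*X/(X + 2*X*(27 + X)))
(C(45) + N(-56)) + 1254 = (√(17 + 45) + 2/(55 + 2*(-56))) + 1254 = (√62 + 2/(55 - 112)) + 1254 = (√62 + 2/(-57)) + 1254 = (√62 + 2*(-1/57)) + 1254 = (√62 - 2/57) + 1254 = (-2/57 + √62) + 1254 = 71476/57 + √62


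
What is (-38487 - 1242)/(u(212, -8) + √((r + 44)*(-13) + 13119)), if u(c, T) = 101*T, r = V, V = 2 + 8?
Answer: 32101032/640447 + 39729*√12417/640447 ≈ 57.035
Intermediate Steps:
V = 10
r = 10
(-38487 - 1242)/(u(212, -8) + √((r + 44)*(-13) + 13119)) = (-38487 - 1242)/(101*(-8) + √((10 + 44)*(-13) + 13119)) = -39729/(-808 + √(54*(-13) + 13119)) = -39729/(-808 + √(-702 + 13119)) = -39729/(-808 + √12417)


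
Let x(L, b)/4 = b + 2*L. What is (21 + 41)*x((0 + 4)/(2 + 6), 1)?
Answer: 496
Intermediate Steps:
x(L, b) = 4*b + 8*L (x(L, b) = 4*(b + 2*L) = 4*b + 8*L)
(21 + 41)*x((0 + 4)/(2 + 6), 1) = (21 + 41)*(4*1 + 8*((0 + 4)/(2 + 6))) = 62*(4 + 8*(4/8)) = 62*(4 + 8*(4*(⅛))) = 62*(4 + 8*(½)) = 62*(4 + 4) = 62*8 = 496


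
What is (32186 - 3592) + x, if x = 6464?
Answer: 35058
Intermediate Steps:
(32186 - 3592) + x = (32186 - 3592) + 6464 = 28594 + 6464 = 35058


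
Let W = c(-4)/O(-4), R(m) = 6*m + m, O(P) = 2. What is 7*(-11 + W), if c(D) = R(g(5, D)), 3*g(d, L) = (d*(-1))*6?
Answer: -322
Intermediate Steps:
g(d, L) = -2*d (g(d, L) = ((d*(-1))*6)/3 = (-d*6)/3 = (-6*d)/3 = -2*d)
R(m) = 7*m
c(D) = -70 (c(D) = 7*(-2*5) = 7*(-10) = -70)
W = -35 (W = -70/2 = -70*½ = -35)
7*(-11 + W) = 7*(-11 - 35) = 7*(-46) = -322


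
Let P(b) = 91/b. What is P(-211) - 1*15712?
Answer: -3315323/211 ≈ -15712.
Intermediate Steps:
P(-211) - 1*15712 = 91/(-211) - 1*15712 = 91*(-1/211) - 15712 = -91/211 - 15712 = -3315323/211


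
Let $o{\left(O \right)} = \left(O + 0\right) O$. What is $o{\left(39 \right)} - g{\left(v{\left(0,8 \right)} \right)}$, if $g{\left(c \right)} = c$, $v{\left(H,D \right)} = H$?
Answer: $1521$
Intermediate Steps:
$o{\left(O \right)} = O^{2}$ ($o{\left(O \right)} = O O = O^{2}$)
$o{\left(39 \right)} - g{\left(v{\left(0,8 \right)} \right)} = 39^{2} - 0 = 1521 + 0 = 1521$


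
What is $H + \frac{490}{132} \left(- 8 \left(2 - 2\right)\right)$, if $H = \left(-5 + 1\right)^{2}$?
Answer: $16$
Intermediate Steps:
$H = 16$ ($H = \left(-4\right)^{2} = 16$)
$H + \frac{490}{132} \left(- 8 \left(2 - 2\right)\right) = 16 + \frac{490}{132} \left(- 8 \left(2 - 2\right)\right) = 16 + 490 \cdot \frac{1}{132} \left(\left(-8\right) 0\right) = 16 + \frac{245}{66} \cdot 0 = 16 + 0 = 16$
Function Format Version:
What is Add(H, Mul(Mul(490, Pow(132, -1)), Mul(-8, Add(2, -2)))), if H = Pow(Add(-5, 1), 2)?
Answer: 16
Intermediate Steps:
H = 16 (H = Pow(-4, 2) = 16)
Add(H, Mul(Mul(490, Pow(132, -1)), Mul(-8, Add(2, -2)))) = Add(16, Mul(Mul(490, Pow(132, -1)), Mul(-8, Add(2, -2)))) = Add(16, Mul(Mul(490, Rational(1, 132)), Mul(-8, 0))) = Add(16, Mul(Rational(245, 66), 0)) = Add(16, 0) = 16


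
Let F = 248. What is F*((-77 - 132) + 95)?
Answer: -28272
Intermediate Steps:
F*((-77 - 132) + 95) = 248*((-77 - 132) + 95) = 248*(-209 + 95) = 248*(-114) = -28272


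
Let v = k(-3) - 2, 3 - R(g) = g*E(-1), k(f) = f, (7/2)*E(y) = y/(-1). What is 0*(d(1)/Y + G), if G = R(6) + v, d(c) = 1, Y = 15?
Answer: 0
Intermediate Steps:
E(y) = -2*y/7 (E(y) = 2*(y/(-1))/7 = 2*(y*(-1))/7 = 2*(-y)/7 = -2*y/7)
R(g) = 3 - 2*g/7 (R(g) = 3 - g*(-2/7*(-1)) = 3 - g*2/7 = 3 - 2*g/7)
v = -5 (v = -3 - 2 = -5)
G = -26/7 (G = (3 - 2/7*6) - 5 = (3 - 12/7) - 5 = 9/7 - 5 = -26/7 ≈ -3.7143)
0*(d(1)/Y + G) = 0*(1/15 - 26/7) = 0*(-383/105) = 0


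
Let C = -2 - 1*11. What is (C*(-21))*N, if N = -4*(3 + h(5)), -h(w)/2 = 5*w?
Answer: 51324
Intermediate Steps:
h(w) = -10*w
C = -13 (C = -2 - 11 = -13)
N = 188 (N = -4*(3 - 10*5) = -4*(3 - 50) = -4*(-47) = 188)
(C*(-21))*N = -13*(-21)*188 = 273*188 = 51324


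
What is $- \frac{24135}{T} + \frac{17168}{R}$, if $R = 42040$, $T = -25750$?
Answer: $\frac{7283557}{5412650} \approx 1.3457$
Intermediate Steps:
$- \frac{24135}{T} + \frac{17168}{R} = - \frac{24135}{-25750} + \frac{17168}{42040} = \left(-24135\right) \left(- \frac{1}{25750}\right) + 17168 \cdot \frac{1}{42040} = \frac{4827}{5150} + \frac{2146}{5255} = \frac{7283557}{5412650}$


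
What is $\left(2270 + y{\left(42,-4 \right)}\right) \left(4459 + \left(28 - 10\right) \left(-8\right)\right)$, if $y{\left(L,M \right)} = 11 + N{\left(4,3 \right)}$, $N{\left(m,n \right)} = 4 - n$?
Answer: $9846830$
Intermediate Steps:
$y{\left(L,M \right)} = 12$ ($y{\left(L,M \right)} = 11 + \left(4 - 3\right) = 11 + 1 = 12$)
$\left(2270 + y{\left(42,-4 \right)}\right) \left(4459 + \left(28 - 10\right) \left(-8\right)\right) = \left(2270 + 12\right) \left(4459 + \left(28 - 10\right) \left(-8\right)\right) = 2282 \left(4459 + 18 \left(-8\right)\right) = 2282 \left(4459 - 144\right) = 2282 \cdot 4315 = 9846830$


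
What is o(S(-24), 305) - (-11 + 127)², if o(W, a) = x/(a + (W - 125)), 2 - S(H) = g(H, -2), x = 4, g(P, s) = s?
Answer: -618975/46 ≈ -13456.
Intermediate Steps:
S(H) = 4 (S(H) = 2 - 1*(-2) = 2 + 2 = 4)
o(W, a) = 4/(-125 + W + a) (o(W, a) = 4/(a + (W - 125)) = 4/(a + (-125 + W)) = 4/(-125 + W + a))
o(S(-24), 305) - (-11 + 127)² = 4/(-125 + 4 + 305) - (-11 + 127)² = 4/184 - 1*116² = 4*(1/184) - 1*13456 = 1/46 - 13456 = -618975/46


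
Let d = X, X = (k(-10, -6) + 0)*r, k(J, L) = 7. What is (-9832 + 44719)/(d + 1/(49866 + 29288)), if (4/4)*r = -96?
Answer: -2761445598/53191487 ≈ -51.915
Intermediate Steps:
r = -96
X = -672 (X = (7 + 0)*(-96) = 7*(-96) = -672)
d = -672
(-9832 + 44719)/(d + 1/(49866 + 29288)) = (-9832 + 44719)/(-672 + 1/(49866 + 29288)) = 34887/(-672 + 1/79154) = 34887/(-53191487/79154) = 34887*(-79154/53191487) = -2761445598/53191487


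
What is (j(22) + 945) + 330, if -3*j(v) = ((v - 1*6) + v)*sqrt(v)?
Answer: 1275 - 38*sqrt(22)/3 ≈ 1215.6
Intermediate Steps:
j(v) = -sqrt(v)*(-6 + 2*v)/3 (j(v) = -((v - 1*6) + v)*sqrt(v)/3 = -((v - 6) + v)*sqrt(v)/3 = -((-6 + v) + v)*sqrt(v)/3 = -(-6 + 2*v)*sqrt(v)/3 = -sqrt(v)*(-6 + 2*v)/3)
(j(22) + 945) + 330 = (2*sqrt(22)*(3 - 1*22)/3 + 945) + 330 = (2*sqrt(22)*(3 - 22)/3 + 945) + 330 = ((2/3)*sqrt(22)*(-19) + 945) + 330 = (-38*sqrt(22)/3 + 945) + 330 = (945 - 38*sqrt(22)/3) + 330 = 1275 - 38*sqrt(22)/3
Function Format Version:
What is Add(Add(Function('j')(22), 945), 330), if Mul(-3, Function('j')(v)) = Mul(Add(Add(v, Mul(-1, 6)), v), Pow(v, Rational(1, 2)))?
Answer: Add(1275, Mul(Rational(-38, 3), Pow(22, Rational(1, 2)))) ≈ 1215.6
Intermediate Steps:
Function('j')(v) = Mul(Rational(-1, 3), Pow(v, Rational(1, 2)), Add(-6, Mul(2, v))) (Function('j')(v) = Mul(Rational(-1, 3), Mul(Add(Add(v, Mul(-1, 6)), v), Pow(v, Rational(1, 2)))) = Mul(Rational(-1, 3), Mul(Add(Add(v, -6), v), Pow(v, Rational(1, 2)))) = Mul(Rational(-1, 3), Mul(Add(Add(-6, v), v), Pow(v, Rational(1, 2)))) = Mul(Rational(-1, 3), Mul(Add(-6, Mul(2, v)), Pow(v, Rational(1, 2)))) = Mul(Rational(-1, 3), Mul(Pow(v, Rational(1, 2)), Add(-6, Mul(2, v)))) = Mul(Rational(-1, 3), Pow(v, Rational(1, 2)), Add(-6, Mul(2, v))))
Add(Add(Function('j')(22), 945), 330) = Add(Add(Mul(Rational(2, 3), Pow(22, Rational(1, 2)), Add(3, Mul(-1, 22))), 945), 330) = Add(Add(Mul(Rational(2, 3), Pow(22, Rational(1, 2)), Add(3, -22)), 945), 330) = Add(Add(Mul(Rational(2, 3), Pow(22, Rational(1, 2)), -19), 945), 330) = Add(Add(Mul(Rational(-38, 3), Pow(22, Rational(1, 2))), 945), 330) = Add(Add(945, Mul(Rational(-38, 3), Pow(22, Rational(1, 2)))), 330) = Add(1275, Mul(Rational(-38, 3), Pow(22, Rational(1, 2))))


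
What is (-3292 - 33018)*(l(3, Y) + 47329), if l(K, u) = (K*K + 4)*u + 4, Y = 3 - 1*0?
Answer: -1720077320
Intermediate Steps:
Y = 3 (Y = 3 + 0 = 3)
l(K, u) = 4 + u*(4 + K**2) (l(K, u) = (K**2 + 4)*u + 4 = (4 + K**2)*u + 4 = u*(4 + K**2) + 4 = 4 + u*(4 + K**2))
(-3292 - 33018)*(l(3, Y) + 47329) = (-3292 - 33018)*((4 + 4*3 + 3*3**2) + 47329) = -36310*((4 + 12 + 3*9) + 47329) = -36310*((4 + 12 + 27) + 47329) = -36310*(43 + 47329) = -36310*47372 = -1720077320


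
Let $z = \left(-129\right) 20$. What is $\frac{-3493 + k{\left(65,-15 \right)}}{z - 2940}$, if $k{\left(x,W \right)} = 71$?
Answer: $\frac{1711}{2760} \approx 0.61993$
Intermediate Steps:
$z = -2580$
$\frac{-3493 + k{\left(65,-15 \right)}}{z - 2940} = \frac{-3493 + 71}{-2580 - 2940} = - \frac{3422}{-5520} = \left(-3422\right) \left(- \frac{1}{5520}\right) = \frac{1711}{2760}$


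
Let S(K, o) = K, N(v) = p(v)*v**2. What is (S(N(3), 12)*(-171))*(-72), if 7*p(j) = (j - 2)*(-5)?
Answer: -554040/7 ≈ -79149.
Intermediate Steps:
p(j) = 10/7 - 5*j/7 (p(j) = ((j - 2)*(-5))/7 = ((-2 + j)*(-5))/7 = (10 - 5*j)/7 = 10/7 - 5*j/7)
N(v) = v**2*(10/7 - 5*v/7) (N(v) = (10/7 - 5*v/7)*v**2 = v**2*(10/7 - 5*v/7))
(S(N(3), 12)*(-171))*(-72) = (((5/7)*3**2*(2 - 1*3))*(-171))*(-72) = (((5/7)*9*(2 - 3))*(-171))*(-72) = (((5/7)*9*(-1))*(-171))*(-72) = -45/7*(-171)*(-72) = (7695/7)*(-72) = -554040/7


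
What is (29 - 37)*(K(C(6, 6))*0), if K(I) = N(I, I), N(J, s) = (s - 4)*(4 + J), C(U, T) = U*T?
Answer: 0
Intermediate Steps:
C(U, T) = T*U
N(J, s) = (-4 + s)*(4 + J)
K(I) = -16 + I**2 (K(I) = -16 - 4*I + 4*I + I*I = -16 - 4*I + 4*I + I**2 = -16 + I**2)
(29 - 37)*(K(C(6, 6))*0) = (29 - 37)*((-16 + (6*6)**2)*0) = -8*(-16 + 36**2)*0 = -8*(-16 + 1296)*0 = -10240*0 = -8*0 = 0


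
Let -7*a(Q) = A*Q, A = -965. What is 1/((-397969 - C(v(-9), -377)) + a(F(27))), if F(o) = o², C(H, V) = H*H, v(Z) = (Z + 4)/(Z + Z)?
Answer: -2268/674664727 ≈ -3.3617e-6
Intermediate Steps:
v(Z) = (4 + Z)/(2*Z) (v(Z) = (4 + Z)/((2*Z)) = (4 + Z)*(1/(2*Z)) = (4 + Z)/(2*Z))
C(H, V) = H²
a(Q) = 965*Q/7 (a(Q) = -(-965)*Q/7 = 965*Q/7)
1/((-397969 - C(v(-9), -377)) + a(F(27))) = 1/((-397969 - ((½)*(4 - 9)/(-9))²) + (965/7)*27²) = 1/((-397969 - ((½)*(-⅑)*(-5))²) + (965/7)*729) = 1/((-397969 - (5/18)²) + 703485/7) = 1/((-397969 - 1*25/324) + 703485/7) = 1/((-397969 - 25/324) + 703485/7) = 1/(-128941981/324 + 703485/7) = 1/(-674664727/2268) = -2268/674664727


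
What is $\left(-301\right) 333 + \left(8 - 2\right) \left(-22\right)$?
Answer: $-100365$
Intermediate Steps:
$\left(-301\right) 333 + \left(8 - 2\right) \left(-22\right) = -100233 + 6 \left(-22\right) = -100233 - 132 = -100365$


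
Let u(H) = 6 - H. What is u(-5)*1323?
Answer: 14553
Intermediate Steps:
u(-5)*1323 = (6 - 1*(-5))*1323 = (6 + 5)*1323 = 11*1323 = 14553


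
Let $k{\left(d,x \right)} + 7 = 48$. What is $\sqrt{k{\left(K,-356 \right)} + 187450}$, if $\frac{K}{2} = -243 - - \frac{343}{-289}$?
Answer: $\sqrt{187491} \approx 433.0$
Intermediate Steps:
$K = - \frac{141140}{289}$ ($K = 2 \left(-243 - - \frac{343}{-289}\right) = 2 \left(-243 - \left(-343\right) \left(- \frac{1}{289}\right)\right) = 2 \left(-243 - \frac{343}{289}\right) = 2 \left(- \frac{70570}{289}\right) = - \frac{141140}{289} \approx -488.37$)
$k{\left(d,x \right)} = 41$ ($k{\left(d,x \right)} = -7 + 48 = 41$)
$\sqrt{k{\left(K,-356 \right)} + 187450} = \sqrt{41 + 187450} = \sqrt{187491}$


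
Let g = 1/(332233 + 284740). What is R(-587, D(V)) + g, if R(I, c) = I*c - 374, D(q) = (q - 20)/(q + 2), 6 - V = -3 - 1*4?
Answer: -926076458/9254595 ≈ -100.07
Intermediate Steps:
V = 13 (V = 6 - (-3 - 1*4) = 6 - (-3 - 4) = 6 - 1*(-7) = 6 + 7 = 13)
D(q) = (-20 + q)/(2 + q)
R(I, c) = -374 + I*c
g = 1/616973 ≈ 1.6208e-6
R(-587, D(V)) + g = (-374 - 587*(-20 + 13)/(2 + 13)) + 1/616973 = (-374 - 587*(-7)/15) + 1/616973 = (-374 - 587*(-7/15)) + 1/616973 = (-374 + 4109/15) + 1/616973 = -1501/15 + 1/616973 = -926076458/9254595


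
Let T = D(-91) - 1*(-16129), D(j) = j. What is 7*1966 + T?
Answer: 29800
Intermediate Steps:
T = 16038 (T = -91 - 1*(-16129) = -91 + 16129 = 16038)
7*1966 + T = 7*1966 + 16038 = 13762 + 16038 = 29800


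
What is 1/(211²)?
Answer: 1/44521 ≈ 2.2461e-5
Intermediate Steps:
1/(211²) = 1/44521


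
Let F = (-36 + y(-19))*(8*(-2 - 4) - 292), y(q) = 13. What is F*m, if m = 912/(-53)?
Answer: -7131840/53 ≈ -1.3456e+5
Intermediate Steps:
m = -912/53 (m = 912*(-1/53) = -912/53 ≈ -17.208)
F = 7820 (F = (-36 + 13)*(8*(-2 - 4) - 292) = -23*(8*(-6) - 292) = -23*(-48 - 292) = -23*(-340) = 7820)
F*m = 7820*(-912/53) = -7131840/53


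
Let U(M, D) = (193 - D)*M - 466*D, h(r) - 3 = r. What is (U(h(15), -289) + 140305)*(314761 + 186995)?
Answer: 142325598180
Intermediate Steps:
h(r) = 3 + r
U(M, D) = -466*D + M*(193 - D) (U(M, D) = M*(193 - D) - 466*D = -466*D + M*(193 - D))
(U(h(15), -289) + 140305)*(314761 + 186995) = ((-466*(-289) + 193*(3 + 15) - 1*(-289)*(3 + 15)) + 140305)*(314761 + 186995) = ((134674 + 193*18 - 1*(-289)*18) + 140305)*501756 = ((134674 + 3474 + 5202) + 140305)*501756 = (143350 + 140305)*501756 = 283655*501756 = 142325598180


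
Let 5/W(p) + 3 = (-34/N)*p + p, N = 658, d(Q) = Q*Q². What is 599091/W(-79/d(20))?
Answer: -593148616371/1645000 ≈ -3.6058e+5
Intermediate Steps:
d(Q) = Q³
W(p) = 5/(-3 + 312*p/329) (W(p) = 5/(-3 + ((-34/658)*p + p)) = 5/(-3 + ((-34*1/658)*p + p)) = 5/(-3 + (-17*p/329 + p)) = 5/(-3 + 312*p/329))
599091/W(-79/d(20)) = 599091/((1645/(3*(-329 + 104*(-79/(20³)))))) = 599091/((1645/(3*(-329 + 104*(-79/8000))))) = 599091/((1645/(3*(-329 - 1027/1000)))) = 599091/((1645/(3*(-330027/1000)))) = 599091/(((1645/3)*(-1000/330027))) = 599091/(-1645000/990081) = 599091*(-990081/1645000) = -593148616371/1645000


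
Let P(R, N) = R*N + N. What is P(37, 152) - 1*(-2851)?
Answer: 8627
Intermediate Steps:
P(R, N) = N + N*R (P(R, N) = N*R + N = N + N*R)
P(37, 152) - 1*(-2851) = 152*(1 + 37) - 1*(-2851) = 152*38 + 2851 = 5776 + 2851 = 8627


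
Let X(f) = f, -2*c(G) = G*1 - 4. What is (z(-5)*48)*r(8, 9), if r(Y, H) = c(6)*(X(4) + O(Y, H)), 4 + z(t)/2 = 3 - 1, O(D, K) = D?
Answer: 2304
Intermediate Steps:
c(G) = 2 - G/2 (c(G) = -(G*1 - 4)/2 = -(G - 4)/2 = -(-4 + G)/2 = 2 - G/2)
z(t) = -4 (z(t) = -8 + 2*(3 - 1) = -8 + 2*2 = -8 + 4 = -4)
r(Y, H) = -4 - Y (r(Y, H) = (2 - ½*6)*(4 + Y) = (2 - 3)*(4 + Y) = -(4 + Y) = -4 - Y)
(z(-5)*48)*r(8, 9) = (-4*48)*(-4 - 1*8) = -192*(-4 - 8) = -192*(-12) = 2304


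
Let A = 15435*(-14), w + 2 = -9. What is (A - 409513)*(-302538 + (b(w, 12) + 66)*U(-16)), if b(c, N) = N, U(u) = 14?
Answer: 188585521938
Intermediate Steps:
w = -11 (w = -2 - 9 = -11)
A = -216090
(A - 409513)*(-302538 + (b(w, 12) + 66)*U(-16)) = (-216090 - 409513)*(-302538 + (12 + 66)*14) = -625603*(-302538 + 78*14) = -625603*(-302538 + 1092) = -625603*(-301446) = 188585521938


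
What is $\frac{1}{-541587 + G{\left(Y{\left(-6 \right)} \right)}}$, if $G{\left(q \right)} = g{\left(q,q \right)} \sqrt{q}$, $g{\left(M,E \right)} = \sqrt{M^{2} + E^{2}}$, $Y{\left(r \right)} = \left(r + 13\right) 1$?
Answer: $- \frac{541587}{293316477883} - \frac{7 \sqrt{14}}{293316477883} \approx -1.8465 \cdot 10^{-6}$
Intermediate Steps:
$Y{\left(r \right)} = 13 + r$ ($Y{\left(r \right)} = \left(13 + r\right) 1 = 13 + r$)
$g{\left(M,E \right)} = \sqrt{E^{2} + M^{2}}$
$G{\left(q \right)} = \sqrt{2} \sqrt{q} \sqrt{q^{2}}$ ($G{\left(q \right)} = \sqrt{q^{2} + q^{2}} \sqrt{q} = \sqrt{2 q^{2}} \sqrt{q} = \sqrt{2} \sqrt{q^{2}} \sqrt{q} = \sqrt{2} \sqrt{q} \sqrt{q^{2}}$)
$\frac{1}{-541587 + G{\left(Y{\left(-6 \right)} \right)}} = \frac{1}{-541587 + \sqrt{2} \sqrt{13 - 6} \sqrt{\left(13 - 6\right)^{2}}} = \frac{1}{-541587 + \sqrt{2} \sqrt{7} \sqrt{7^{2}}} = \frac{1}{-541587 + \sqrt{2} \sqrt{7} \sqrt{49}} = \frac{1}{-541587 + \sqrt{2} \sqrt{7} \cdot 7} = \frac{1}{-541587 + 7 \sqrt{14}}$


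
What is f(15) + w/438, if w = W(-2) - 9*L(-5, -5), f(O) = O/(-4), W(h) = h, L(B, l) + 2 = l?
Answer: -3163/876 ≈ -3.6107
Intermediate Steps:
L(B, l) = -2 + l
f(O) = -O/4 (f(O) = O*(-¼) = -O/4)
w = 61 (w = -2 - 9*(-2 - 5) = -2 - 9*(-7) = -2 + 63 = 61)
f(15) + w/438 = -¼*15 + 61/438 = -15/4 + 61*(1/438) = -15/4 + 61/438 = -3163/876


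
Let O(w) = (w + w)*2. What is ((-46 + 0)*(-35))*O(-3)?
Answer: -19320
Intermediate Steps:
O(w) = 4*w (O(w) = (2*w)*2 = 4*w)
((-46 + 0)*(-35))*O(-3) = ((-46 + 0)*(-35))*(4*(-3)) = -46*(-35)*(-12) = 1610*(-12) = -19320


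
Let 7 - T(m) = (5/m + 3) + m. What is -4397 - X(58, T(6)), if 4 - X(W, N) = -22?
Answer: -4423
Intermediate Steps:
T(m) = 4 - m - 5/m (T(m) = 7 - ((5/m + 3) + m) = 7 - ((3 + 5/m) + m) = 7 - (3 + m + 5/m) = 7 + (-3 - m - 5/m) = 4 - m - 5/m)
X(W, N) = 26 (X(W, N) = 4 - 1*(-22) = 4 + 22 = 26)
-4397 - X(58, T(6)) = -4397 - 1*26 = -4397 - 26 = -4423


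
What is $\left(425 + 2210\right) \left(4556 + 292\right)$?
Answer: $12774480$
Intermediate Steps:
$\left(425 + 2210\right) \left(4556 + 292\right) = 2635 \cdot 4848 = 12774480$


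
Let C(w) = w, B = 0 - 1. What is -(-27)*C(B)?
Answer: -27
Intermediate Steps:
B = -1
-(-27)*C(B) = -(-27)*(-1) = -27*1 = -27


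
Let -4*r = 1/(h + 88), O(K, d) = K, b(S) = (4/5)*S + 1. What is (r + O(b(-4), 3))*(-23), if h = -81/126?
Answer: 619643/12230 ≈ 50.666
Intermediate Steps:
h = -9/14 (h = -81*1/126 = -9/14 ≈ -0.64286)
b(S) = 1 + 4*S/5 (b(S) = (4*(⅕))*S + 1 = 4*S/5 + 1 = 1 + 4*S/5)
r = -7/2446 (r = -1/(4*(-9/14 + 88)) = -1/(4*1223/14) = -¼*14/1223 = -7/2446 ≈ -0.0028618)
(r + O(b(-4), 3))*(-23) = (-7/2446 + (1 + (⅘)*(-4)))*(-23) = (-7/2446 + (1 - 16/5))*(-23) = (-7/2446 - 11/5)*(-23) = -26941/12230*(-23) = 619643/12230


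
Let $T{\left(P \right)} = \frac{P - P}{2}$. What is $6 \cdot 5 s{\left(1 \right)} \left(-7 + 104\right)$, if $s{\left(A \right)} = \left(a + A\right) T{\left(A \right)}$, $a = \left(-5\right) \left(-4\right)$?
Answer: $0$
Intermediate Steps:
$a = 20$
$T{\left(P \right)} = 0$ ($T{\left(P \right)} = 0 \cdot \frac{1}{2} = 0$)
$s{\left(A \right)} = 0$ ($s{\left(A \right)} = \left(20 + A\right) 0 = 0$)
$6 \cdot 5 s{\left(1 \right)} \left(-7 + 104\right) = 6 \cdot 5 \cdot 0 \left(-7 + 104\right) = 30 \cdot 0 \cdot 97 = 0 \cdot 97 = 0$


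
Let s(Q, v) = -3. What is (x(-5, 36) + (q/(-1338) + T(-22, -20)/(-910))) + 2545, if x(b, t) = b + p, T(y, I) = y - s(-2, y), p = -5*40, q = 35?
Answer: 712282693/304395 ≈ 2340.0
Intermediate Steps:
p = -200
T(y, I) = 3 + y (T(y, I) = y - 1*(-3) = y + 3 = 3 + y)
x(b, t) = -200 + b (x(b, t) = b - 200 = -200 + b)
(x(-5, 36) + (q/(-1338) + T(-22, -20)/(-910))) + 2545 = ((-200 - 5) + (35/(-1338) + (3 - 22)/(-910))) + 2545 = (-205 + (35*(-1/1338) - 19*(-1/910))) + 2545 = (-205 + (-35/1338 + 19/910)) + 2545 = (-205 - 1607/304395) + 2545 = -62402582/304395 + 2545 = 712282693/304395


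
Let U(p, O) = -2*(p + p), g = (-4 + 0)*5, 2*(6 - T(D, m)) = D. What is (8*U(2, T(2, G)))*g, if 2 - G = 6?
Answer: 1280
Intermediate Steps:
G = -4 (G = 2 - 1*6 = 2 - 6 = -4)
T(D, m) = 6 - D/2
g = -20 (g = -4*5 = -20)
U(p, O) = -4*p
(8*U(2, T(2, G)))*g = (8*(-4*2))*(-20) = (8*(-8))*(-20) = -64*(-20) = 1280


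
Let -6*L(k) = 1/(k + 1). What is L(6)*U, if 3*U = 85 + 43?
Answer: -64/63 ≈ -1.0159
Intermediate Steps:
L(k) = -1/(6*(1 + k)) (L(k) = -1/(6*(k + 1)) = -1/(6*(1 + k)))
U = 128/3 (U = (85 + 43)/3 = (⅓)*128 = 128/3 ≈ 42.667)
L(6)*U = -1/(6 + 6*6)*(128/3) = -1/(6 + 36)*(128/3) = -1/42*(128/3) = -1*1/42*(128/3) = -1/42*128/3 = -64/63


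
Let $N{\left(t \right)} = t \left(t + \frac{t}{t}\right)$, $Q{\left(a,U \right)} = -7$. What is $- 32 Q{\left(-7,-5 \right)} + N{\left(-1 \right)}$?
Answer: $224$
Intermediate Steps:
$N{\left(t \right)} = t \left(1 + t\right)$ ($N{\left(t \right)} = t \left(t + 1\right) = t \left(1 + t\right)$)
$- 32 Q{\left(-7,-5 \right)} + N{\left(-1 \right)} = \left(-32\right) \left(-7\right) - \left(1 - 1\right) = 224 - 0 = 224 + 0 = 224$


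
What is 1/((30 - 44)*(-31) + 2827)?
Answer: 1/3261 ≈ 0.00030665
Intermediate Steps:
1/((30 - 44)*(-31) + 2827) = 1/(-14*(-31) + 2827) = 1/(434 + 2827) = 1/3261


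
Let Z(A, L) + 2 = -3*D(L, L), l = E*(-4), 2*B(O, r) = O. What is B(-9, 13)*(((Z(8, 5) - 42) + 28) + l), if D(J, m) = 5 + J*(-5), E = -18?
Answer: -522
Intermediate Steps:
B(O, r) = O/2
l = 72 (l = -18*(-4) = 72)
D(J, m) = 5 - 5*J
Z(A, L) = -17 + 15*L (Z(A, L) = -2 - 3*(5 - 5*L) = -2 + (-15 + 15*L) = -17 + 15*L)
B(-9, 13)*(((Z(8, 5) - 42) + 28) + l) = ((½)*(-9))*((((-17 + 15*5) - 42) + 28) + 72) = -9*((((-17 + 75) - 42) + 28) + 72)/2 = -9*(((58 - 42) + 28) + 72)/2 = -9*((16 + 28) + 72)/2 = -9*(44 + 72)/2 = -9/2*116 = -522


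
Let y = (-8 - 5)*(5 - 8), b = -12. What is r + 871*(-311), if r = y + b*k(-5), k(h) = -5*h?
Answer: -271142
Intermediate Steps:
y = 39 (y = -13*(-3) = 39)
r = -261 (r = 39 - (-60)*(-5) = 39 - 12*25 = 39 - 300 = -261)
r + 871*(-311) = -261 + 871*(-311) = -261 - 270881 = -271142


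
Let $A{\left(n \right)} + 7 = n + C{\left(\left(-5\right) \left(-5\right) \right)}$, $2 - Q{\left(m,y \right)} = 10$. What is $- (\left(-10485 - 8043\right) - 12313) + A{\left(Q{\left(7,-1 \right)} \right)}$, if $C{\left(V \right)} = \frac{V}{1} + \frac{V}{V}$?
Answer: $30852$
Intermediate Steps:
$Q{\left(m,y \right)} = -8$ ($Q{\left(m,y \right)} = 2 - 10 = -8$)
$C{\left(V \right)} = 1 + V$ ($C{\left(V \right)} = V 1 + 1 = V + 1 = 1 + V$)
$A{\left(n \right)} = 19 + n$ ($A{\left(n \right)} = -7 + \left(n + \left(1 - -25\right)\right) = -7 + \left(n + \left(1 + 25\right)\right) = -7 + \left(n + 26\right) = -7 + \left(26 + n\right) = 19 + n$)
$- (\left(-10485 - 8043\right) - 12313) + A{\left(Q{\left(7,-1 \right)} \right)} = - (\left(-10485 - 8043\right) - 12313) + \left(19 - 8\right) = - (-18528 - 12313) + 11 = \left(-1\right) \left(-30841\right) + 11 = 30841 + 11 = 30852$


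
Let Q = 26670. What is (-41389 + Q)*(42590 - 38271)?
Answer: -63571361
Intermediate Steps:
(-41389 + Q)*(42590 - 38271) = (-41389 + 26670)*(42590 - 38271) = -14719*4319 = -63571361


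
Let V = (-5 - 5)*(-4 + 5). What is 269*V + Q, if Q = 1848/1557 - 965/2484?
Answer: -1155635977/429732 ≈ -2689.2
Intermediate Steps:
V = -10 (V = -10*1 = -10)
Q = 343103/429732 (Q = 1848*(1/1557) - 965*1/2484 = 616/519 - 965/2484 = 343103/429732 ≈ 0.79841)
269*V + Q = 269*(-10) + 343103/429732 = -2690 + 343103/429732 = -1155635977/429732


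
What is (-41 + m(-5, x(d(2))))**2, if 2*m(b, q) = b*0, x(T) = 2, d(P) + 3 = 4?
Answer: 1681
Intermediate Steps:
d(P) = 1 (d(P) = -3 + 4 = 1)
m(b, q) = 0 (m(b, q) = (b*0)/2 = (1/2)*0 = 0)
(-41 + m(-5, x(d(2))))**2 = (-41 + 0)**2 = (-41)**2 = 1681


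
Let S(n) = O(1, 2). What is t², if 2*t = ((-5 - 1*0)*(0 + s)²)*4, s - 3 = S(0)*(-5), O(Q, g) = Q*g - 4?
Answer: 2856100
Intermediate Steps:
O(Q, g) = -4 + Q*g
S(n) = -2 (S(n) = -4 + 1*2 = -4 + 2 = -2)
s = 13 (s = 3 - 2*(-5) = 3 + 10 = 13)
t = -1690 (t = (((-5 - 1*0)*(0 + 13)²)*4)/2 = (((-5 + 0)*13²)*4)/2 = (-5*169*4)/2 = (-845*4)/2 = (½)*(-3380) = -1690)
t² = (-1690)² = 2856100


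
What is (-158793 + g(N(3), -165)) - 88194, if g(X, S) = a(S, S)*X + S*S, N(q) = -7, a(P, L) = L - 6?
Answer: -218565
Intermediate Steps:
a(P, L) = -6 + L
g(X, S) = S**2 + X*(-6 + S) (g(X, S) = (-6 + S)*X + S*S = X*(-6 + S) + S**2 = S**2 + X*(-6 + S))
(-158793 + g(N(3), -165)) - 88194 = (-158793 + ((-165)**2 - 7*(-6 - 165))) - 88194 = (-158793 + (27225 - 7*(-171))) - 88194 = (-158793 + (27225 + 1197)) - 88194 = (-158793 + 28422) - 88194 = -130371 - 88194 = -218565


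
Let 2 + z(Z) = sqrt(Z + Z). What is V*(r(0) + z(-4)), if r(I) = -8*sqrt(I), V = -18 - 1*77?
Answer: 190 - 190*I*sqrt(2) ≈ 190.0 - 268.7*I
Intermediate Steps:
V = -95 (V = -18 - 77 = -95)
z(Z) = -2 + sqrt(2)*sqrt(Z) (z(Z) = -2 + sqrt(Z + Z) = -2 + sqrt(2*Z) = -2 + sqrt(2)*sqrt(Z))
V*(r(0) + z(-4)) = -95*(-8*sqrt(0) + (-2 + sqrt(2)*sqrt(-4))) = -95*(-8*0 + (-2 + sqrt(2)*(2*I))) = -95*(0 + (-2 + 2*I*sqrt(2))) = -95*(-2 + 2*I*sqrt(2)) = 190 - 190*I*sqrt(2)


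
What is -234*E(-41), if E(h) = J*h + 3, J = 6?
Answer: 56862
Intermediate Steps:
E(h) = 3 + 6*h (E(h) = 6*h + 3 = 3 + 6*h)
-234*E(-41) = -234*(3 + 6*(-41)) = -234*(3 - 246) = -234*(-243) = 56862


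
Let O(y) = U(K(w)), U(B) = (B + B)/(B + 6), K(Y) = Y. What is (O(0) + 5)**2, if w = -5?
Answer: 25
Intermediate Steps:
U(B) = 2*B/(6 + B) (U(B) = (2*B)/(6 + B) = 2*B/(6 + B))
O(y) = -10 (O(y) = 2*(-5)/(6 - 5) = 2*(-5)/1 = 2*(-5)*1 = -10)
(O(0) + 5)**2 = (-10 + 5)**2 = (-5)**2 = 25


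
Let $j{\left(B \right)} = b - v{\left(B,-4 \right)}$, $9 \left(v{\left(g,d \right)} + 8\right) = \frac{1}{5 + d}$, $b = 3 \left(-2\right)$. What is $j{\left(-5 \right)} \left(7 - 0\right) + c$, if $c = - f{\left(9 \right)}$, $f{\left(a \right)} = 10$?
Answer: $\frac{29}{9} \approx 3.2222$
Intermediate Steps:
$b = -6$
$v{\left(g,d \right)} = -8 + \frac{1}{9 \left(5 + d\right)}$
$c = -10$ ($c = \left(-1\right) 10 = -10$)
$j{\left(B \right)} = \frac{17}{9}$ ($j{\left(B \right)} = -6 - \frac{-359 - -288}{9 \left(5 - 4\right)} = -6 - \frac{-359 + 288}{9 \cdot 1} = -6 - \frac{1}{9} \cdot 1 \left(-71\right) = -6 - - \frac{71}{9} = -6 + \frac{71}{9} = \frac{17}{9}$)
$j{\left(-5 \right)} \left(7 - 0\right) + c = \frac{17 \left(7 - 0\right)}{9} - 10 = \frac{17 \left(7 + 0\right)}{9} - 10 = \frac{17}{9} \cdot 7 - 10 = \frac{119}{9} - 10 = \frac{29}{9}$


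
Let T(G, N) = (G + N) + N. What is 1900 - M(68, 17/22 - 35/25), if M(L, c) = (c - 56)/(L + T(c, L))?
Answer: 42511129/22371 ≈ 1900.3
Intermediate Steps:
T(G, N) = G + 2*N
M(L, c) = (-56 + c)/(c + 3*L) (M(L, c) = (c - 56)/(L + (c + 2*L)) = (-56 + c)/(c + 3*L))
1900 - M(68, 17/22 - 35/25) = 1900 - (-56 + (17/22 - 35/25))/((17/22 - 35/25) + 3*68) = 1900 - (-56 + (17*(1/22) - 35*1/25))/((17*(1/22) - 35*1/25) + 204) = 1900 - (-56 + (17/22 - 7/5))/((17/22 - 7/5) + 204) = 1900 - (-56 - 69/110)/(-69/110 + 204) = 1900 - (-6229)/(22371/110*110) = 1900 - 110*(-6229)/(22371*110) = 1900 - 1*(-6229/22371) = 1900 + 6229/22371 = 42511129/22371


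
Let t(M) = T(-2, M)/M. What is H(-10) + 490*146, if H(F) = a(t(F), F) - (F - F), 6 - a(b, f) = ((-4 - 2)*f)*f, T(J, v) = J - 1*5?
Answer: 72146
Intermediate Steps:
T(J, v) = -5 + J (T(J, v) = J - 5 = -5 + J)
t(M) = -7/M (t(M) = (-5 - 2)/M = -7/M)
a(b, f) = 6 + 6*f**2 (a(b, f) = 6 - (-4 - 2)*f*f = 6 - (-6*f)*f = 6 - (-6)*f**2 = 6 + 6*f**2)
H(F) = 6 + 6*F**2 (H(F) = (6 + 6*F**2) - (F - F) = (6 + 6*F**2) - 1*0 = (6 + 6*F**2) + 0 = 6 + 6*F**2)
H(-10) + 490*146 = (6 + 6*(-10)**2) + 490*146 = (6 + 6*100) + 71540 = (6 + 600) + 71540 = 606 + 71540 = 72146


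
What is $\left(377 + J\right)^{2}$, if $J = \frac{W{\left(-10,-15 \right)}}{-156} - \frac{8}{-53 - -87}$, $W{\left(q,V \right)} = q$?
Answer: $\frac{249675105625}{1758276} \approx 1.42 \cdot 10^{5}$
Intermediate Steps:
$J = - \frac{227}{1326}$ ($J = - \frac{10}{-156} - \frac{8}{-53 - -87} = \left(-10\right) \left(- \frac{1}{156}\right) - \frac{8}{-53 + 87} = \frac{5}{78} - \frac{8}{34} = \frac{5}{78} - \frac{4}{17} = - \frac{227}{1326} \approx -0.17119$)
$\left(377 + J\right)^{2} = \left(377 - \frac{227}{1326}\right)^{2} = \left(\frac{499675}{1326}\right)^{2} = \frac{249675105625}{1758276}$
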